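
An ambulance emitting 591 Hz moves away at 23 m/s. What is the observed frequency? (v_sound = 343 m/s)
f_obs = f·v/(v + v_s) = 553.9 Hz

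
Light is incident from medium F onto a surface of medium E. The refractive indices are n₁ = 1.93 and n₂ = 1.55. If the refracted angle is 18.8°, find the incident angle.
sin θ₁ = (n₂/n₁)·sin θ₂ → θ₁ = 15°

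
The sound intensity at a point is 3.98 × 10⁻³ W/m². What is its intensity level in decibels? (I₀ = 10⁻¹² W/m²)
β = 10·log₁₀(I/I₀) = 96 dB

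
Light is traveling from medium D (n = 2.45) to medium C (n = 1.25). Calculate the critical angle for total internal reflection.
θc = arcsin(n₂/n₁) = 30.68°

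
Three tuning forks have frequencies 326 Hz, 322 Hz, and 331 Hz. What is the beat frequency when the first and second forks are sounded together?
4 Hz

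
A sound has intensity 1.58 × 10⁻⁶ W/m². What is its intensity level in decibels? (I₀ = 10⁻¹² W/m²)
β = 10·log₁₀(I/I₀) = 61.99 dB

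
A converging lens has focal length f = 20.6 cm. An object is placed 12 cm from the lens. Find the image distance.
1/di = 1/f − 1/do → di = -28.74 cm (virtual image)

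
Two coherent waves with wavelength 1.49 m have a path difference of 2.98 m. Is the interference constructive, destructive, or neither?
constructive — path difference = 2λ, a whole number of wavelengths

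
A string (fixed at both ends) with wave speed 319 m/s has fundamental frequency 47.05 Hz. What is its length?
L = v/(2f₁) = 3.39 m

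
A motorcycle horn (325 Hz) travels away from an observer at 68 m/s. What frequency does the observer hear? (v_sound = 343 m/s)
f_obs = f·v/(v + v_s) = 271.2 Hz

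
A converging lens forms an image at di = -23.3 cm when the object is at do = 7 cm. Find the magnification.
M = −di/do = 3.329 (upright image)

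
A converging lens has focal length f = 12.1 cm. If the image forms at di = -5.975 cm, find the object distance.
1/do = 1/f − 1/di → do = 4 cm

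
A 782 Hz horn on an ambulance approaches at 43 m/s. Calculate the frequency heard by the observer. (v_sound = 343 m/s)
f_obs = f·v/(v − v_s) = 894.1 Hz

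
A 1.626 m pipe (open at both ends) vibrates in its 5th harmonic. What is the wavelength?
λₙ = 2L/n = 0.6504 m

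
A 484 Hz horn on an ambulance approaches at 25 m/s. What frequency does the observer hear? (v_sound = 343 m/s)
f_obs = f·v/(v − v_s) = 522.1 Hz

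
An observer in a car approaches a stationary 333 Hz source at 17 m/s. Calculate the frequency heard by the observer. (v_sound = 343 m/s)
f_obs = f·(v + v_o)/v = 349.5 Hz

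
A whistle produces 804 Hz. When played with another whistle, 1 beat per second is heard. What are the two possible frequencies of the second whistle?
f₂ = 804 ± 1 Hz → 805 Hz or 803 Hz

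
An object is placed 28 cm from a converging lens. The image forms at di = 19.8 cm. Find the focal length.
1/f = 1/do + 1/di → f = 11.6 cm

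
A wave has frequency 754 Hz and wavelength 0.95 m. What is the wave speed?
v = fλ = 716.3 m/s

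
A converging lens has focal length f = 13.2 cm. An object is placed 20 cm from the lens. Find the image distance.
1/di = 1/f − 1/do → di = 38.82 cm (real image)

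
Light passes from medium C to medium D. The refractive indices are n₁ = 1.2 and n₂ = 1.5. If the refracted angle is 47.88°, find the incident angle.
sin θ₁ = (n₂/n₁)·sin θ₂ → θ₁ = 68°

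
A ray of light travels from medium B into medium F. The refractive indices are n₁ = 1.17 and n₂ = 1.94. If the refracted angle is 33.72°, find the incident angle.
sin θ₁ = (n₂/n₁)·sin θ₂ → θ₁ = 67°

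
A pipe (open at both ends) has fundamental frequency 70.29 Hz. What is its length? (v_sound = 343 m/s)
L = v/(2f₁) = 2.44 m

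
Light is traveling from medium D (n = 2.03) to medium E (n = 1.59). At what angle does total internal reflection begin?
θc = arcsin(n₂/n₁) = 51.56°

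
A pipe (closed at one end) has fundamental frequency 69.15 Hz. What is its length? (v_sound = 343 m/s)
L = v/(4f₁) = 1.24 m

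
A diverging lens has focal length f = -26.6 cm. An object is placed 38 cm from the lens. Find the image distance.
1/di = 1/f − 1/do → di = -15.65 cm (virtual image)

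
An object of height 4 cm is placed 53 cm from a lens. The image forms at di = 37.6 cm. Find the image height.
hi = (-di/do) × ho = -2.838 cm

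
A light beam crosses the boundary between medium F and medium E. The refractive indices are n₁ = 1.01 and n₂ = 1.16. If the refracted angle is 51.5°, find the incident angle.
sin θ₁ = (n₂/n₁)·sin θ₂ → θ₁ = 64.01°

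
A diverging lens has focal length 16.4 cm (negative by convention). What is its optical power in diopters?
P = 1/f = -6.098 D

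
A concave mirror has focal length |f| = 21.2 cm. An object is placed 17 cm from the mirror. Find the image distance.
f = +21.2 cm (concave); 1/di = 1/f − 1/do → di = -85.81 cm (virtual image, behind mirror)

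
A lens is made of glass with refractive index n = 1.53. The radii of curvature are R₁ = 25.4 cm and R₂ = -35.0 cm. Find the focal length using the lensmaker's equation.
1/f = (n − 1)(1/R₁ − 1/R₂) → f = 27.77 cm (converging lens)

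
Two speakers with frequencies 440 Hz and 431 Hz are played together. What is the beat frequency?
9 Hz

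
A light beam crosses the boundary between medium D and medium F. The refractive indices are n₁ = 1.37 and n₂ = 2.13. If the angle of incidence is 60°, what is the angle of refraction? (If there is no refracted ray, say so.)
sin θ₂ = (n₁/n₂)·sin θ₁ = 0.557 → θ₂ = 33.85°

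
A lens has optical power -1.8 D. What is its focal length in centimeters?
f = 1/P = -55.56 cm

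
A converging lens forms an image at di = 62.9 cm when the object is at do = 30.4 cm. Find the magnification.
M = −di/do = -2.069 (inverted image)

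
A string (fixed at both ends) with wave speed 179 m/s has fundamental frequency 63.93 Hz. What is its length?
L = v/(2f₁) = 1.4 m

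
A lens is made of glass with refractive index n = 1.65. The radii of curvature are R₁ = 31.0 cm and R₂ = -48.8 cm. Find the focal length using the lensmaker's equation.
1/f = (n − 1)(1/R₁ − 1/R₂) → f = 29.17 cm (converging lens)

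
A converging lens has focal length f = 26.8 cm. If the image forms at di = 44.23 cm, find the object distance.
1/do = 1/f − 1/di → do = 68.01 cm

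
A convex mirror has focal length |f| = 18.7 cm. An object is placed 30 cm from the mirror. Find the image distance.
f = −18.7 cm (convex); 1/di = 1/f − 1/do → di = -11.52 cm (virtual image, behind mirror)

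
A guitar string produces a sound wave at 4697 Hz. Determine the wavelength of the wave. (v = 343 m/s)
λ = v/f = 0.07303 m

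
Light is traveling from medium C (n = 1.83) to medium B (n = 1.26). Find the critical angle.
θc = arcsin(n₂/n₁) = 43.51°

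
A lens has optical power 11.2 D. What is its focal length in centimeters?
f = 1/P = 8.929 cm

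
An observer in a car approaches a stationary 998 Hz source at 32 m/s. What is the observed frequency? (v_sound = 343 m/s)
f_obs = f·(v + v_o)/v = 1091 Hz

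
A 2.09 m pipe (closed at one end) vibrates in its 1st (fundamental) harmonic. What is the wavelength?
λₙ = 4L/n = 8.36 m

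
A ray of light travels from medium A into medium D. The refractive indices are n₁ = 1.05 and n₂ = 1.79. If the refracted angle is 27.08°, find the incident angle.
sin θ₁ = (n₂/n₁)·sin θ₂ → θ₁ = 50.9°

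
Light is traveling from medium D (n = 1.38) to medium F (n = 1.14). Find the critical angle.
θc = arcsin(n₂/n₁) = 55.7°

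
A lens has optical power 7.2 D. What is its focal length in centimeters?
f = 1/P = 13.89 cm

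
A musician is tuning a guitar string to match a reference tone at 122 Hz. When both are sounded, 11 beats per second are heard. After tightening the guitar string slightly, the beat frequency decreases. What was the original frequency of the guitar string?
111 Hz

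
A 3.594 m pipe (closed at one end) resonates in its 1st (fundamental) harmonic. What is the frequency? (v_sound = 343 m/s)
fₙ = nv/(4L) = 23.86 Hz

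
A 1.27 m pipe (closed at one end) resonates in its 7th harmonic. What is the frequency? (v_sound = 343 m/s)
fₙ = nv/(4L) = 472.6 Hz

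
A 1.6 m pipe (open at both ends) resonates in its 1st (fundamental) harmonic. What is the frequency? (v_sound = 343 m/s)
fₙ = nv/(2L) = 107.2 Hz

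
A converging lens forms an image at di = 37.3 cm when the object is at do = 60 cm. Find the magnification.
M = −di/do = -0.6217 (inverted image)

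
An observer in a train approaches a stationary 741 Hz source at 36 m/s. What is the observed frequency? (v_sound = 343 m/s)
f_obs = f·(v + v_o)/v = 818.8 Hz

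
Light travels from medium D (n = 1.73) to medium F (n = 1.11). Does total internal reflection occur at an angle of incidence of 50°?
θc = arcsin(n₂/n₁) = 39.91°; 50° > θc, so yes — total internal reflection.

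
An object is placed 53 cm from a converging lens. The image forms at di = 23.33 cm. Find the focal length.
1/f = 1/do + 1/di → f = 16.2 cm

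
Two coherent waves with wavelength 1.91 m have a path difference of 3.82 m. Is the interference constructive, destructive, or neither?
constructive — path difference = 2λ, a whole number of wavelengths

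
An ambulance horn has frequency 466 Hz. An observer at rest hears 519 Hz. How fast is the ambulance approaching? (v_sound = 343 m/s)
v_s = v·(1 − f/f_obs) = 35.03 m/s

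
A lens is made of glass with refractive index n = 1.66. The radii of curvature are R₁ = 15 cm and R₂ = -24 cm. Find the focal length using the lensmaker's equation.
1/f = (n − 1)(1/R₁ − 1/R₂) → f = 13.99 cm (converging lens)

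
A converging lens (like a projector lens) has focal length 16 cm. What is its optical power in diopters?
P = 1/f = 6.25 D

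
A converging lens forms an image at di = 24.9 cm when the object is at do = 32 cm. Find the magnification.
M = −di/do = -0.7781 (inverted image)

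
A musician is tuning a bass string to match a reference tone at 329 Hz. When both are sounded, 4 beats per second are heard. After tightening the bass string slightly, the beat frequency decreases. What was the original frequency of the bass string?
325 Hz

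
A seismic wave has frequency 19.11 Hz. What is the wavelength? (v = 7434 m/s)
λ = v/f = 389 m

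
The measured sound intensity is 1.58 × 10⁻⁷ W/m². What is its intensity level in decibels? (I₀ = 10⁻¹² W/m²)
β = 10·log₁₀(I/I₀) = 51.99 dB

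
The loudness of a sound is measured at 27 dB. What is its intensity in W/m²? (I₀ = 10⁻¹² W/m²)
I = I₀·10^(β/10) = 5.01 × 10⁻¹⁰ W/m²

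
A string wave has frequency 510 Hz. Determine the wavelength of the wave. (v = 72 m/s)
λ = v/f = 0.1412 m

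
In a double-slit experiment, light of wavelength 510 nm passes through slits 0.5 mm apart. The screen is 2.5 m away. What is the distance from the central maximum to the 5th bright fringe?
y = mλL/d = 12.75 mm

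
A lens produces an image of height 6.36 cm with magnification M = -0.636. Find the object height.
ho = |hi|/|M| = 10 cm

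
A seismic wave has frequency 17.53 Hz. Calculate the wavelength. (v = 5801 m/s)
λ = v/f = 330.9 m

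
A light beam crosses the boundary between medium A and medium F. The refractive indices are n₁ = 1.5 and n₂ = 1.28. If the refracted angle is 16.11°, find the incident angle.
sin θ₁ = (n₂/n₁)·sin θ₂ → θ₁ = 13.7°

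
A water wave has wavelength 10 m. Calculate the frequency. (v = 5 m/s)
f = v/λ = 0.5 Hz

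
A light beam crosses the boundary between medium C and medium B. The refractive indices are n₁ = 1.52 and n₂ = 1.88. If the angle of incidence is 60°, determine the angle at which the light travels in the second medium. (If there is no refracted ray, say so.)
sin θ₂ = (n₁/n₂)·sin θ₁ = 0.7002 → θ₂ = 44.44°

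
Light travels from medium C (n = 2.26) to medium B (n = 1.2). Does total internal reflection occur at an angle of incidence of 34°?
θc = arcsin(n₂/n₁) = 32.07°; 34° > θc, so yes — total internal reflection.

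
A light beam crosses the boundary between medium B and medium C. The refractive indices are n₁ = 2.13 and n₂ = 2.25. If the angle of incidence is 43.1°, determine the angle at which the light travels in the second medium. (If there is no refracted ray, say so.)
sin θ₂ = (n₁/n₂)·sin θ₁ = 0.6468 → θ₂ = 40.3°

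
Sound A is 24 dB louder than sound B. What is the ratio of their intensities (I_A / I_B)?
I_A/I_B = 10^(Δβ/10) = 251.2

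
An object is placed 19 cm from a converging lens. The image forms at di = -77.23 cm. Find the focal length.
1/f = 1/do + 1/di → f = 25.2 cm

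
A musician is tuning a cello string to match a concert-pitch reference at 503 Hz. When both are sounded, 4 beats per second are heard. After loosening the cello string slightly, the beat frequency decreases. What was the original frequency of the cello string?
507 Hz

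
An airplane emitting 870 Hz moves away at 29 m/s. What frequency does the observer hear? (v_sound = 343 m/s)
f_obs = f·v/(v + v_s) = 802.2 Hz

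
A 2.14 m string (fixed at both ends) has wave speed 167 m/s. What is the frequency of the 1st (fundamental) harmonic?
fₙ = nv/(2L) = 39.02 Hz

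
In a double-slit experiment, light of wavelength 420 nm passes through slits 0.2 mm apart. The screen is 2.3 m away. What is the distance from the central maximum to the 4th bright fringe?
y = mλL/d = 19.32 mm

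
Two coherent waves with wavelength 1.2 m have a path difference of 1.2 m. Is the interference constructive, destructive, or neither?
constructive — path difference = 1λ, a whole number of wavelengths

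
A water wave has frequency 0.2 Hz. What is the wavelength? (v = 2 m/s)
λ = v/f = 10 m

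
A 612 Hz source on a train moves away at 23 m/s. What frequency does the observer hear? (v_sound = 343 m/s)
f_obs = f·v/(v + v_s) = 573.5 Hz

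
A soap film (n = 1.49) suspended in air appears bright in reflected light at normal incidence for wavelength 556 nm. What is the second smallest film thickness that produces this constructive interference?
2nt = (m − ½)λ with m = 2 → t = (m − ½)λ/(2n) = 279.9 nm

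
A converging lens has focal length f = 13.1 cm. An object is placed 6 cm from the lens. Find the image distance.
1/di = 1/f − 1/do → di = -11.07 cm (virtual image)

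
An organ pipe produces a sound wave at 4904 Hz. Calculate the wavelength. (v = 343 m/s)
λ = v/f = 0.06994 m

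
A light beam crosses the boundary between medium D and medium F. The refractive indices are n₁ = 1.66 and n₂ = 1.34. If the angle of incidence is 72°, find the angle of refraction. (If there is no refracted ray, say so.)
sin θ₂ = (n₁/n₂)·sin θ₁ = 1.178 > 1, so there is no refracted ray — the light undergoes total internal reflection.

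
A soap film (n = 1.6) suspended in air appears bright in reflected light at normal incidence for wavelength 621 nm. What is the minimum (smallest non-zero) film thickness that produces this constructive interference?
2nt = (m − ½)λ with m = 1 → t = (m − ½)λ/(2n) = 97.03 nm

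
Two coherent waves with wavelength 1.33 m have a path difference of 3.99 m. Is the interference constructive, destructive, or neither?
constructive — path difference = 3λ, a whole number of wavelengths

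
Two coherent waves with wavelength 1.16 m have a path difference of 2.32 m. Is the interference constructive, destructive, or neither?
constructive — path difference = 2λ, a whole number of wavelengths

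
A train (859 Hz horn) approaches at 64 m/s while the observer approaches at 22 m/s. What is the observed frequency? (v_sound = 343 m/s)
f_obs = f·(v + v_o)/(v − v_s) = 1124 Hz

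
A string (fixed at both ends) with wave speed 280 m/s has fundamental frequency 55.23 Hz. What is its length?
L = v/(2f₁) = 2.535 m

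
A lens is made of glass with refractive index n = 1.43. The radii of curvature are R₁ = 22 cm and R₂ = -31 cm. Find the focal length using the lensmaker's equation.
1/f = (n − 1)(1/R₁ − 1/R₂) → f = 29.93 cm (converging lens)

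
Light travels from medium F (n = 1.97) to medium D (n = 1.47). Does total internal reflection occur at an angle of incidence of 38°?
θc = arcsin(n₂/n₁) = 48.26°; 38° < θc, so no — the ray refracts.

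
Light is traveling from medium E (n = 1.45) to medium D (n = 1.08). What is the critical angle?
θc = arcsin(n₂/n₁) = 48.14°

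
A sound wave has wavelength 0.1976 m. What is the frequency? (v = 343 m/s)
f = v/λ = 1736 Hz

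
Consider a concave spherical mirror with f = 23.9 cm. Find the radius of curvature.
R = 2|f| = 47.8 cm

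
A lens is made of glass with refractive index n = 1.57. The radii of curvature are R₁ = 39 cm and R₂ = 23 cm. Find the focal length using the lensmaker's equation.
1/f = (n − 1)(1/R₁ − 1/R₂) → f = -98.36 cm (diverging lens)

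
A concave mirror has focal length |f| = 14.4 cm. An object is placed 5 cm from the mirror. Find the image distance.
f = +14.4 cm (concave); 1/di = 1/f − 1/do → di = -7.66 cm (virtual image, behind mirror)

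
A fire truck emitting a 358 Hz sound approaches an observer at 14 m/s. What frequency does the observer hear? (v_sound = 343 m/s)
f_obs = f·v/(v − v_s) = 373.2 Hz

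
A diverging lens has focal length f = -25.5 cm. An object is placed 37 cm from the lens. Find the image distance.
1/di = 1/f − 1/do → di = -15.1 cm (virtual image)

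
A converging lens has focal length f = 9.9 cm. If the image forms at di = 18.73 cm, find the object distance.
1/do = 1/f − 1/di → do = 21 cm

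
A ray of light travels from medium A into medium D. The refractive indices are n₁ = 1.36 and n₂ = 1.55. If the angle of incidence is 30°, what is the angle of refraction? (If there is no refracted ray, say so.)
sin θ₂ = (n₁/n₂)·sin θ₁ = 0.4387 → θ₂ = 26.02°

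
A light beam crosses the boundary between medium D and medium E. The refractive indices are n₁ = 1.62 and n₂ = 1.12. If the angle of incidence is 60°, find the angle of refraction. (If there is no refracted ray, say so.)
sin θ₂ = (n₁/n₂)·sin θ₁ = 1.253 > 1, so there is no refracted ray — the light undergoes total internal reflection.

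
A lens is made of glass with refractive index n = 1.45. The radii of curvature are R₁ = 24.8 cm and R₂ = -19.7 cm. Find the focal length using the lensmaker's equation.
1/f = (n − 1)(1/R₁ − 1/R₂) → f = 24.4 cm (converging lens)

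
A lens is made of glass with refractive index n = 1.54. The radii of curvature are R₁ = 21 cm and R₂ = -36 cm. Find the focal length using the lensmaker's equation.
1/f = (n − 1)(1/R₁ − 1/R₂) → f = 24.56 cm (converging lens)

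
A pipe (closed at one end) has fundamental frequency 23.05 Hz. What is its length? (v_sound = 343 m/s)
L = v/(4f₁) = 3.72 m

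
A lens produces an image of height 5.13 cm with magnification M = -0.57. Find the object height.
ho = |hi|/|M| = 9 cm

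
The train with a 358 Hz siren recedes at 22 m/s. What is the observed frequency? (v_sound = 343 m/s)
f_obs = f·v/(v + v_s) = 336.4 Hz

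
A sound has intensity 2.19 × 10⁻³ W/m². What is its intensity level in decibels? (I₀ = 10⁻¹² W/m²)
β = 10·log₁₀(I/I₀) = 93.4 dB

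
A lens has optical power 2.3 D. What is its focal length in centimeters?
f = 1/P = 43.48 cm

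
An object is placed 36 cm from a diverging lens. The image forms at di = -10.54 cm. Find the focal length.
1/f = 1/do + 1/di → f = -14.9 cm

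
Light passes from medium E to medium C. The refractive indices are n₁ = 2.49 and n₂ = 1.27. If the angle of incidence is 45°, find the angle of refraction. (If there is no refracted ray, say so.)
sin θ₂ = (n₁/n₂)·sin θ₁ = 1.386 > 1, so there is no refracted ray — the light undergoes total internal reflection.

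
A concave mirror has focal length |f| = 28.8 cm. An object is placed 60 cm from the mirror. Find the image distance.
f = +28.8 cm (concave); 1/di = 1/f − 1/do → di = 55.38 cm (real image, in front of mirror)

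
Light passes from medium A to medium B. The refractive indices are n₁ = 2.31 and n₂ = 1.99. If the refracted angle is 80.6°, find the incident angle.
sin θ₁ = (n₂/n₁)·sin θ₂ → θ₁ = 58.2°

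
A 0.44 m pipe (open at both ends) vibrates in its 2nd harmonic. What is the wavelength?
λₙ = 2L/n = 0.44 m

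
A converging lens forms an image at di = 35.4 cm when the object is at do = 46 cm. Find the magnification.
M = −di/do = -0.7696 (inverted image)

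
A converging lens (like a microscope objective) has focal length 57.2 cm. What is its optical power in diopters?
P = 1/f = 1.748 D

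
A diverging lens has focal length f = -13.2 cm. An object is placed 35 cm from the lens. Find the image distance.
1/di = 1/f − 1/do → di = -9.585 cm (virtual image)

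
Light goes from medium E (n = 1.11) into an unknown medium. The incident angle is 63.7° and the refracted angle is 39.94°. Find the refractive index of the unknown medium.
n₂ = n₁·sin θ₁ / sin θ₂ = 1.55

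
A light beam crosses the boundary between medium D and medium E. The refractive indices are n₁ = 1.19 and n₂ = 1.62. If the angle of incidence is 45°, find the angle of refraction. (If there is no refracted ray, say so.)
sin θ₂ = (n₁/n₂)·sin θ₁ = 0.5194 → θ₂ = 31.29°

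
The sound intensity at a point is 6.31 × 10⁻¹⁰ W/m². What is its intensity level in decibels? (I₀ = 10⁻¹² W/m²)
β = 10·log₁₀(I/I₀) = 28 dB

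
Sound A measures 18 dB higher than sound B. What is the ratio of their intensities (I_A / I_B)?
I_A/I_B = 10^(Δβ/10) = 63.1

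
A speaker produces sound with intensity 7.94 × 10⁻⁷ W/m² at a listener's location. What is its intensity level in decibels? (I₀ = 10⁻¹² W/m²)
β = 10·log₁₀(I/I₀) = 59 dB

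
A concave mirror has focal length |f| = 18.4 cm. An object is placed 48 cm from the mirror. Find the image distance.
f = +18.4 cm (concave); 1/di = 1/f − 1/do → di = 29.84 cm (real image, in front of mirror)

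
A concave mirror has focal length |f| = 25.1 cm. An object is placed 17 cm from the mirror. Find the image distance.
f = +25.1 cm (concave); 1/di = 1/f − 1/do → di = -52.68 cm (virtual image, behind mirror)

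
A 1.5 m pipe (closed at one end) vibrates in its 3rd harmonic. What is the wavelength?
λₙ = 4L/n = 2 m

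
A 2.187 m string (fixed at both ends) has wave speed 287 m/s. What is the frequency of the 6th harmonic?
fₙ = nv/(2L) = 393.7 Hz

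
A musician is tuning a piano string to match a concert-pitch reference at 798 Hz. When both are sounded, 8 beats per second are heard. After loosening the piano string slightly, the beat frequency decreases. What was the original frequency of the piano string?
806 Hz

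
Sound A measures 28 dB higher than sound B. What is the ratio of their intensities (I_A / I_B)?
I_A/I_B = 10^(Δβ/10) = 631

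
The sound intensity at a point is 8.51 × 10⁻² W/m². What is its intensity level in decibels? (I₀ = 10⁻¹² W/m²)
β = 10·log₁₀(I/I₀) = 109.3 dB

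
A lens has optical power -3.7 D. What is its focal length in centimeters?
f = 1/P = -27.03 cm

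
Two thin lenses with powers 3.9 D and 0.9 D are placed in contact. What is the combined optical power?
P_total = P₁ + P₂ = 4.8 D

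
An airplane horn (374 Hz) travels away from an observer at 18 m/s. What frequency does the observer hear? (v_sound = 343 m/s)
f_obs = f·v/(v + v_s) = 355.4 Hz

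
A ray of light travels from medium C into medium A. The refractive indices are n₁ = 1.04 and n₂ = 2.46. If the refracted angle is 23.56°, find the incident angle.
sin θ₁ = (n₂/n₁)·sin θ₂ → θ₁ = 70.99°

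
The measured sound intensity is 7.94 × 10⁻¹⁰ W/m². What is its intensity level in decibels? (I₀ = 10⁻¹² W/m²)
β = 10·log₁₀(I/I₀) = 29 dB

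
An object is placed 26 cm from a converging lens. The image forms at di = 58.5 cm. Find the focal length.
1/f = 1/do + 1/di → f = 18 cm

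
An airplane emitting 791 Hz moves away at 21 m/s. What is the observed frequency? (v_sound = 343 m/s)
f_obs = f·v/(v + v_s) = 745.4 Hz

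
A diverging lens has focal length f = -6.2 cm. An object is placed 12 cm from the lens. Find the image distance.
1/di = 1/f − 1/do → di = -4.088 cm (virtual image)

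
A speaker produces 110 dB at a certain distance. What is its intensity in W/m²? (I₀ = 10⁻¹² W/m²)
I = I₀·10^(β/10) = 1.00 × 10⁻¹ W/m²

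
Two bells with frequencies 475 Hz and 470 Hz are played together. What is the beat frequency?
5 Hz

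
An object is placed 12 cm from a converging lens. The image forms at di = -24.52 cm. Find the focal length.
1/f = 1/do + 1/di → f = 23.5 cm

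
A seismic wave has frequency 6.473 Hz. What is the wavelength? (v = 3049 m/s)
λ = v/f = 471 m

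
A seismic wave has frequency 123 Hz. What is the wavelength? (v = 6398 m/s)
λ = v/f = 52.02 m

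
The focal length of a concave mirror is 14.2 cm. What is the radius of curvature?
R = 2|f| = 28.4 cm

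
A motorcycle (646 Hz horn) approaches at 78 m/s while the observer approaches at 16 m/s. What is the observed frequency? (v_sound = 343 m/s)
f_obs = f·(v + v_o)/(v − v_s) = 875.1 Hz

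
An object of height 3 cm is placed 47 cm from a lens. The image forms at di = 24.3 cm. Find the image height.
hi = (-di/do) × ho = -1.551 cm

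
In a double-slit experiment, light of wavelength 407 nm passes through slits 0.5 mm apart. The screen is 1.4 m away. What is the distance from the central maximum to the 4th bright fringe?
y = mλL/d = 4.558 mm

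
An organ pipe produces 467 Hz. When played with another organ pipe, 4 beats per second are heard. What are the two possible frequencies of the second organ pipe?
f₂ = 467 ± 4 Hz → 471 Hz or 463 Hz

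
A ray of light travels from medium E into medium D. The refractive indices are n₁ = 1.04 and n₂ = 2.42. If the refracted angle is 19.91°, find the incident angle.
sin θ₁ = (n₂/n₁)·sin θ₂ → θ₁ = 52.41°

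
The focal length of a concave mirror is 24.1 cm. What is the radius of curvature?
R = 2|f| = 48.2 cm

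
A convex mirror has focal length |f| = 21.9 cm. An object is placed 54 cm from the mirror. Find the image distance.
f = −21.9 cm (convex); 1/di = 1/f − 1/do → di = -15.58 cm (virtual image, behind mirror)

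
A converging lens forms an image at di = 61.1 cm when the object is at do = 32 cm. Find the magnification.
M = −di/do = -1.909 (inverted image)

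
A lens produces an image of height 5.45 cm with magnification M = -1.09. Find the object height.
ho = |hi|/|M| = 5 cm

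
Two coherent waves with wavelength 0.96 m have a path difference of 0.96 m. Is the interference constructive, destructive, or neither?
constructive — path difference = 1λ, a whole number of wavelengths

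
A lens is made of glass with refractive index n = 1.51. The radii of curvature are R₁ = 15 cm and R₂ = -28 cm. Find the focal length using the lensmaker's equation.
1/f = (n − 1)(1/R₁ − 1/R₂) → f = 19.15 cm (converging lens)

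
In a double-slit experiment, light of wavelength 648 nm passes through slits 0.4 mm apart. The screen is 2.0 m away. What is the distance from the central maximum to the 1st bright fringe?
y = mλL/d = 3.24 mm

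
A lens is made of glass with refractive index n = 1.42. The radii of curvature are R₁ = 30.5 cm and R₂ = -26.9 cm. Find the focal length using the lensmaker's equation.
1/f = (n − 1)(1/R₁ − 1/R₂) → f = 34.03 cm (converging lens)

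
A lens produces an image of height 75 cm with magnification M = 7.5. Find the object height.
ho = |hi|/|M| = 10 cm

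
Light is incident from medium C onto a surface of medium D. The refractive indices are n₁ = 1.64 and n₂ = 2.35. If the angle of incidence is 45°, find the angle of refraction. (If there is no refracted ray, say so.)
sin θ₂ = (n₁/n₂)·sin θ₁ = 0.4935 → θ₂ = 29.57°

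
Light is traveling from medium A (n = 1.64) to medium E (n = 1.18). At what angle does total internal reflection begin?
θc = arcsin(n₂/n₁) = 46.01°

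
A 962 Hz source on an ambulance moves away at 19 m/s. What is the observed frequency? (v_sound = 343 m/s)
f_obs = f·v/(v + v_s) = 911.5 Hz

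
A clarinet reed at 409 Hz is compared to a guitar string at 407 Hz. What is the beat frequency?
2 Hz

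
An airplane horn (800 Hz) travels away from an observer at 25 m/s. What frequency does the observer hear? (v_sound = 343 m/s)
f_obs = f·v/(v + v_s) = 745.7 Hz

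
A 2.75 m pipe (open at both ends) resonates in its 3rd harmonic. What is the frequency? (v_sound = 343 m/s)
fₙ = nv/(2L) = 187.1 Hz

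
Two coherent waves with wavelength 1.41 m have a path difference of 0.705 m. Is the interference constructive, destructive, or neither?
destructive — path difference = 0.5λ, an odd multiple of λ/2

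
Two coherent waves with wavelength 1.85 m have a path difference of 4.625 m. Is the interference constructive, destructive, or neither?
destructive — path difference = 2.5λ, an odd multiple of λ/2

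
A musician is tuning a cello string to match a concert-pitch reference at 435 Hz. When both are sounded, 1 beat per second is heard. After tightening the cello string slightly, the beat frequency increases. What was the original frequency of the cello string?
436 Hz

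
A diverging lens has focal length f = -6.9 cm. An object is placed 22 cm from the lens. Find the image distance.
1/di = 1/f − 1/do → di = -5.253 cm (virtual image)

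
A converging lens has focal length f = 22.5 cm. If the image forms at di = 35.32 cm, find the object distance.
1/do = 1/f − 1/di → do = 61.99 cm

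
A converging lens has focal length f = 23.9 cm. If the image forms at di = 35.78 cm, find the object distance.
1/do = 1/f − 1/di → do = 71.98 cm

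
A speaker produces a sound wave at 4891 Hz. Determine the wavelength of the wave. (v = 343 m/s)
λ = v/f = 0.07013 m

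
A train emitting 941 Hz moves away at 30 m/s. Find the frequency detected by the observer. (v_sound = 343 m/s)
f_obs = f·v/(v + v_s) = 865.3 Hz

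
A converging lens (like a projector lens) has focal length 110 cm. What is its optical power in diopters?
P = 1/f = 0.9091 D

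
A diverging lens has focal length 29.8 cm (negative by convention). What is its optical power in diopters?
P = 1/f = -3.356 D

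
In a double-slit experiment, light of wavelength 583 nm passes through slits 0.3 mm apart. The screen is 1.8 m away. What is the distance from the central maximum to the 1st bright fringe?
y = mλL/d = 3.498 mm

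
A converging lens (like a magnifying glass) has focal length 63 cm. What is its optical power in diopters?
P = 1/f = 1.587 D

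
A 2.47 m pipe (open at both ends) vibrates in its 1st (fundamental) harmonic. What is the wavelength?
λₙ = 2L/n = 4.94 m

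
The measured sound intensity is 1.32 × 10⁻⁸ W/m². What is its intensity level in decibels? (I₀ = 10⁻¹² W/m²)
β = 10·log₁₀(I/I₀) = 41.21 dB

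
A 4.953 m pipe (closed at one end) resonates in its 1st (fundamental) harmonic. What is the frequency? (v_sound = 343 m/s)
fₙ = nv/(4L) = 17.31 Hz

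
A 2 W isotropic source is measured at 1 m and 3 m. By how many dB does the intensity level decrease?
Δβ = 20·log₁₀(r₂/r₁) = 9.542 dB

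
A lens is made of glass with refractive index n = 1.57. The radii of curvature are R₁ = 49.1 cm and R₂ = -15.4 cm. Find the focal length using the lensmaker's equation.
1/f = (n − 1)(1/R₁ − 1/R₂) → f = 20.57 cm (converging lens)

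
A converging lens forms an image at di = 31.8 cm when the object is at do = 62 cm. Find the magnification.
M = −di/do = -0.5129 (inverted image)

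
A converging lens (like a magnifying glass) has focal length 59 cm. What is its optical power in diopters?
P = 1/f = 1.695 D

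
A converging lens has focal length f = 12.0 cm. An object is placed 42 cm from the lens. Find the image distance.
1/di = 1/f − 1/do → di = 16.8 cm (real image)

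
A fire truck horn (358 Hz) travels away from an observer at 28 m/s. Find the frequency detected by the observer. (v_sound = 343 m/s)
f_obs = f·v/(v + v_s) = 331 Hz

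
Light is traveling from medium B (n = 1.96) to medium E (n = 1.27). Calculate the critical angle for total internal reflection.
θc = arcsin(n₂/n₁) = 40.39°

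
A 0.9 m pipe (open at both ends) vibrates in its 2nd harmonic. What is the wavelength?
λₙ = 2L/n = 0.9 m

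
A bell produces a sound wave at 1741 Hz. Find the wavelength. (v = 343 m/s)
λ = v/f = 0.197 m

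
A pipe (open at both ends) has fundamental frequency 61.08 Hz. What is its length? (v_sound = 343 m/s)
L = v/(2f₁) = 2.808 m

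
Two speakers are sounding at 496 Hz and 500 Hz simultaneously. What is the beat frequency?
4 Hz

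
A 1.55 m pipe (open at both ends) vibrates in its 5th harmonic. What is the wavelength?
λₙ = 2L/n = 0.62 m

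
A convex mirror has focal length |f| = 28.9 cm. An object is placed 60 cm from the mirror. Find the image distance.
f = −28.9 cm (convex); 1/di = 1/f − 1/do → di = -19.51 cm (virtual image, behind mirror)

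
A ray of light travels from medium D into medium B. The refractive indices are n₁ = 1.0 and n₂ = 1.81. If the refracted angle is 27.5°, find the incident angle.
sin θ₁ = (n₂/n₁)·sin θ₂ → θ₁ = 56.7°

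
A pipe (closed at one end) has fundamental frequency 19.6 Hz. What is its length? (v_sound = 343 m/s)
L = v/(4f₁) = 4.375 m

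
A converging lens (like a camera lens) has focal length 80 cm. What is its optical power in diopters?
P = 1/f = 1.25 D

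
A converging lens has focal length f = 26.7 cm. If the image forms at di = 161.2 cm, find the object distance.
1/do = 1/f − 1/di → do = 32 cm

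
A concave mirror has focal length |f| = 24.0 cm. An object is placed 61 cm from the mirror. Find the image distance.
f = +24.0 cm (concave); 1/di = 1/f − 1/do → di = 39.57 cm (real image, in front of mirror)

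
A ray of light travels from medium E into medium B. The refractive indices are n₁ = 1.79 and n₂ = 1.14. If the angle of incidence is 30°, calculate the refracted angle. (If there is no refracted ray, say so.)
sin θ₂ = (n₁/n₂)·sin θ₁ = 0.7851 → θ₂ = 51.73°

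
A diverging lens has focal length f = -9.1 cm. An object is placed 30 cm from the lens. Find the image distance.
1/di = 1/f − 1/do → di = -6.982 cm (virtual image)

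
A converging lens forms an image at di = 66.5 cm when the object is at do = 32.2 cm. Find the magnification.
M = −di/do = -2.065 (inverted image)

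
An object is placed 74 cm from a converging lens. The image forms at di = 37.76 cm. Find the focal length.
1/f = 1/do + 1/di → f = 25 cm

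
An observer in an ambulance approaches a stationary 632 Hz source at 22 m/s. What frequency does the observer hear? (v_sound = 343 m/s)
f_obs = f·(v + v_o)/v = 672.5 Hz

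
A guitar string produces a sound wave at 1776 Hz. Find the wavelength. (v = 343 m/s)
λ = v/f = 0.1931 m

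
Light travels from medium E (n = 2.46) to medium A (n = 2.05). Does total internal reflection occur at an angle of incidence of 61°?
θc = arcsin(n₂/n₁) = 56.44°; 61° > θc, so yes — total internal reflection.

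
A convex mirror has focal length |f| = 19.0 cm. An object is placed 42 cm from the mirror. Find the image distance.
f = −19.0 cm (convex); 1/di = 1/f − 1/do → di = -13.08 cm (virtual image, behind mirror)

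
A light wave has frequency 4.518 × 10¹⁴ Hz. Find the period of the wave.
T = 1/f = 2.213 × 10⁻¹⁵ s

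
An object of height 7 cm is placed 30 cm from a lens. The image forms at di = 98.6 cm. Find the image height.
hi = (-di/do) × ho = -23.01 cm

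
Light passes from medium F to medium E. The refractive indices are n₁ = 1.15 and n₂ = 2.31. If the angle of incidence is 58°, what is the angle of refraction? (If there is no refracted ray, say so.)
sin θ₂ = (n₁/n₂)·sin θ₁ = 0.4222 → θ₂ = 24.97°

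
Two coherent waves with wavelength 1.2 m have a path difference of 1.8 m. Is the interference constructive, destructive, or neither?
destructive — path difference = 1.5λ, an odd multiple of λ/2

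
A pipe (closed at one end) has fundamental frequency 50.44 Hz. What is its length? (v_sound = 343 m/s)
L = v/(4f₁) = 1.7 m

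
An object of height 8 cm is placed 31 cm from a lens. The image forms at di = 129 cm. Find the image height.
hi = (-di/do) × ho = -33.29 cm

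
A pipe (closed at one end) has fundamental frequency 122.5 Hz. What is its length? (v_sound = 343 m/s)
L = v/(4f₁) = 0.7 m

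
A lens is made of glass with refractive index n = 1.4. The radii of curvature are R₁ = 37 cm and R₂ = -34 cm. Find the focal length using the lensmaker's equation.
1/f = (n − 1)(1/R₁ − 1/R₂) → f = 44.3 cm (converging lens)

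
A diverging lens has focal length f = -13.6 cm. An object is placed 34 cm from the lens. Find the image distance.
1/di = 1/f − 1/do → di = -9.714 cm (virtual image)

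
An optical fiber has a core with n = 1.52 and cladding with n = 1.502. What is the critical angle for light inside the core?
θc = arcsin(n_cladding/n_core) = 81.17°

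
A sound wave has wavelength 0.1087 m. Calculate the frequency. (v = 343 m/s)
f = v/λ = 3155 Hz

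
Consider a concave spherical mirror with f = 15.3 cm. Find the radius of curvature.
R = 2|f| = 30.6 cm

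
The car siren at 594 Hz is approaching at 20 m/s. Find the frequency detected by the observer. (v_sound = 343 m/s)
f_obs = f·v/(v − v_s) = 630.8 Hz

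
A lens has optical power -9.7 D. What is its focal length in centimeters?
f = 1/P = -10.31 cm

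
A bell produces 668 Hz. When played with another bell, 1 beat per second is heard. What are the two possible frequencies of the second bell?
f₂ = 668 ± 1 Hz → 669 Hz or 667 Hz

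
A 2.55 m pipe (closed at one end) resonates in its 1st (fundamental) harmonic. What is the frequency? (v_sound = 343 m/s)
fₙ = nv/(4L) = 33.63 Hz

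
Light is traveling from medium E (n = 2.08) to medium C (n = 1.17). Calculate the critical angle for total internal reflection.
θc = arcsin(n₂/n₁) = 34.23°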